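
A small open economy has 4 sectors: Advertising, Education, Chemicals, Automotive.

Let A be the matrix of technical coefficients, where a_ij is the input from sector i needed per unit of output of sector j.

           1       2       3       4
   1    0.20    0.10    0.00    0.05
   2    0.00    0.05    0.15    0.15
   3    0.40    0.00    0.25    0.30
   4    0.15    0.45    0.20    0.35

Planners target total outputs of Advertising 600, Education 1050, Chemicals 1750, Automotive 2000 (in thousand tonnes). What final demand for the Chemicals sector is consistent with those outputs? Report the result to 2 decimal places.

d_3 = 472.50

I − A =
  [   0.80    -0.10     0.00    -0.05]
  [   0.00     0.95    -0.15    -0.15]
  [  -0.40     0.00     0.75    -0.30]
  [  -0.15    -0.45    -0.20     0.65]
d = (I − A) x:
  d_1 = (+0.80)·600 + (-0.10)·1050 + (+0.00)·1750 + (-0.05)·2000 = 275.00
  d_2 = (+0.00)·600 + (+0.95)·1050 + (-0.15)·1750 + (-0.15)·2000 = 435.00
  d_3 = (-0.40)·600 + (+0.00)·1050 + (+0.75)·1750 + (-0.30)·2000 = 472.50
  d_4 = (-0.15)·600 + (-0.45)·1050 + (-0.20)·1750 + (+0.65)·2000 = 387.50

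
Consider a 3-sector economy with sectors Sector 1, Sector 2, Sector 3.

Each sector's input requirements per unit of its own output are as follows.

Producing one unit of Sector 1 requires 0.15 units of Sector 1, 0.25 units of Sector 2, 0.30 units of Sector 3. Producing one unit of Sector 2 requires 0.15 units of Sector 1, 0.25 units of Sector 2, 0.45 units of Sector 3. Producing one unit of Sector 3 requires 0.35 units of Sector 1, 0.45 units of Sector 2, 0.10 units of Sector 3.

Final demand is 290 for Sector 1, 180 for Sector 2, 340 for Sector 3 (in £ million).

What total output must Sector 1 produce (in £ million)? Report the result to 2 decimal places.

I − A =
  [   0.85    -0.15    -0.35]
  [  -0.25     0.75    -0.45]
  [  -0.30    -0.45     0.90]
Cofactors of I−A, C_ij = (−1)^(i+j)·(minor ij) (rows/columns in the sector order above):
  C_11 = (0.75)(0.90) − (-0.45)(-0.45) = 0.4725
  C_12 = −[(-0.25)(0.90) − (-0.45)(-0.30)] = 0.3600
  C_13 = (-0.25)(-0.45) − (0.75)(-0.30) = 0.3375
  C_21 = −[(-0.15)(0.90) − (-0.35)(-0.45)] = 0.2925
  C_22 = (0.85)(0.90) − (-0.35)(-0.30) = 0.6600
  C_23 = −[(0.85)(-0.45) − (-0.15)(-0.30)] = 0.4275
  C_31 = (-0.15)(-0.45) − (-0.35)(0.75) = 0.3300
  C_32 = −[(0.85)(-0.45) − (-0.35)(-0.25)] = 0.4700
  C_33 = (0.85)(0.75) − (-0.15)(-0.25) = 0.6000
det(I−A) = Σ_j (I−A)_1j·C_1j = (0.85)(0.4725) + (-0.15)(0.3600) + (-0.35)(0.3375) = 0.2295
adj(I−A) = Cᵀ =
  [ 0.4725   0.2925   0.3300]
  [ 0.3600   0.6600   0.4700]
  [ 0.3375   0.4275   0.6000]
(I − A)⁻¹ = adj(I−A) / det(I−A) ≈
  [   2.0588     1.2745     1.4379]
  [   1.5686     2.8758     2.0479]
  [   1.4706     1.8627     2.6144]
x = (I − A)⁻¹ d = adj(I−A)·d / det(I−A), with det(I−A) = 0.2295:
  x_1 = (0.4725·290 + 0.2925·180 + 0.3300·340) / 0.2295 = 301.875 / 0.2295 ≈ 1315.36
  x_2 = (0.3600·290 + 0.6600·180 + 0.4700·340) / 0.2295 = 383.00 / 0.2295 ≈ 1668.85
  x_3 = (0.3375·290 + 0.4275·180 + 0.6000·340) / 0.2295 = 378.825 / 0.2295 ≈ 1650.65

x_1 = 1315.36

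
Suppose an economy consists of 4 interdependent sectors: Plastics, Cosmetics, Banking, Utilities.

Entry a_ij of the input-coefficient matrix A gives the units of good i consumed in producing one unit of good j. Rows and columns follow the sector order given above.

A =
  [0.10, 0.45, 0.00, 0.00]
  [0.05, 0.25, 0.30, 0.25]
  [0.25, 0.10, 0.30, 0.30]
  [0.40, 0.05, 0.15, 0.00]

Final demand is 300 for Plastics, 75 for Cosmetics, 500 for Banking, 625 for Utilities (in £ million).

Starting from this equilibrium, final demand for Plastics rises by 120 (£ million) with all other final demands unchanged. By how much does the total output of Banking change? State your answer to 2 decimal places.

Δx_3 = 116.28

I − A =
  [   0.90    -0.45     0.00     0.00]
  [  -0.05     0.75    -0.30    -0.25]
  [  -0.25    -0.10     0.70    -0.30]
  [  -0.40    -0.05    -0.15     1.00]
Compute the cofactors C_ij = (−1)^(i+j)·(3×3 minor ij) of I−A; the adjugate is their transpose:
adj(I−A) = Cᵀ =
  [ 0.444250   0.294750   0.151875   0.119250]
  [ 0.223125   0.589500   0.303750   0.238500]
  [ 0.290125   0.270000   0.596250   0.246375]
  [ 0.232375   0.187875   0.165375   0.396000]
det(I−A) = Σ_j (I−A)_1j·C_1j = (0.90)(0.444250) + (-0.45)(0.223125) + (0.00)(0.290125) + (0.00)(0.232375) = 0.29941875
(I − A)⁻¹ = adj(I−A) / det(I−A) ≈
  [   1.4837     0.9844     0.5072     0.3983]
  [   0.7452     1.9688     1.0145     0.7965]
  [   0.9690     0.9017     1.9914     0.8228]
  [   0.7761     0.6275     0.5523     1.3226]
Δx = (I − A)⁻¹ Δd with Δd having +120 in the Plastics component and 0 elsewhere.
So Δx_3 = L_31 · (+120), where L_31 = adj(I−A)_31 / det(I−A) = 0.290125 / 0.29941875.
Δx_3 = 0.290125 × (+120) / 0.29941875 = 34.815 / 0.29941875 ≈ 116.28.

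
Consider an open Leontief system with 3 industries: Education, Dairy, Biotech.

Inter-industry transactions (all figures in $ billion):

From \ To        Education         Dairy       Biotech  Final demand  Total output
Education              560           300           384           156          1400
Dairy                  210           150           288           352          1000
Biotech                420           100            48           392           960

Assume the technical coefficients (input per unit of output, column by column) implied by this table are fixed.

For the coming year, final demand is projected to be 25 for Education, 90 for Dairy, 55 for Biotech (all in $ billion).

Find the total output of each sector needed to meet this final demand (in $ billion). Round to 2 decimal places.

x_1 = 250.52, x_2 = 206.10, x_3 = 158.70

Technical coefficients a_ij = z_ij / X_j:
  a_11 = 560/1400 = 0.40, a_21 = 210/1400 = 0.15, a_31 = 420/1400 = 0.30
  a_12 = 300/1000 = 0.30, a_22 = 150/1000 = 0.15, a_32 = 100/1000 = 0.10
  a_13 = 384/960 = 0.40, a_23 = 288/960 = 0.30, a_33 = 48/960 = 0.05
I − A =
  [   0.60    -0.30    -0.40]
  [  -0.15     0.85    -0.30]
  [  -0.30    -0.10     0.95]
Cofactors of I−A, C_ij = (−1)^(i+j)·(minor ij) (rows/columns in the sector order above):
  C_11 = (0.85)(0.95) − (-0.30)(-0.10) = 0.7775
  C_12 = −[(-0.15)(0.95) − (-0.30)(-0.30)] = 0.2325
  C_13 = (-0.15)(-0.10) − (0.85)(-0.30) = 0.2700
  C_21 = −[(-0.30)(0.95) − (-0.40)(-0.10)] = 0.3250
  C_22 = (0.60)(0.95) − (-0.40)(-0.30) = 0.4500
  C_23 = −[(0.60)(-0.10) − (-0.30)(-0.30)] = 0.1500
  C_31 = (-0.30)(-0.30) − (-0.40)(0.85) = 0.4300
  C_32 = −[(0.60)(-0.30) − (-0.40)(-0.15)] = 0.2400
  C_33 = (0.60)(0.85) − (-0.30)(-0.15) = 0.4650
det(I−A) = Σ_j (I−A)_1j·C_1j = (0.60)(0.7775) + (-0.30)(0.2325) + (-0.40)(0.2700) = 0.28875
adj(I−A) = Cᵀ =
  [ 0.7775   0.3250   0.4300]
  [ 0.2325   0.4500   0.2400]
  [ 0.2700   0.1500   0.4650]
(I − A)⁻¹ = adj(I−A) / det(I−A) ≈
  [   2.6926     1.1255     1.4892]
  [   0.8052     1.5584     0.8312]
  [   0.9351     0.5195     1.6104]
x = (I − A)⁻¹ d = adj(I−A)·d / det(I−A), with det(I−A) = 0.28875:
  x_1 = (0.7775·25 + 0.3250·90 + 0.4300·55) / 0.28875 = 72.3375 / 0.28875 ≈ 250.52
  x_2 = (0.2325·25 + 0.4500·90 + 0.2400·55) / 0.28875 = 59.5125 / 0.28875 ≈ 206.10
  x_3 = (0.2700·25 + 0.1500·90 + 0.4650·55) / 0.28875 = 45.825 / 0.28875 ≈ 158.70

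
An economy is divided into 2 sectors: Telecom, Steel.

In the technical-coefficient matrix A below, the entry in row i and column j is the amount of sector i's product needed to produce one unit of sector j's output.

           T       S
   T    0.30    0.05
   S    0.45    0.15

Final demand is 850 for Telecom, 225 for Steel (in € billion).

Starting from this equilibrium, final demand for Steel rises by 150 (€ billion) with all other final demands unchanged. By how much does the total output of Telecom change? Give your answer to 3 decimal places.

Δx_T = 13.100

I − A =
  [   0.70    -0.05]
  [  -0.45     0.85]
det(I−A) = (0.70)(0.85) − (-0.05)(-0.45) = 0.5725
adj(I−A) = [[0.85, 0.05], [0.45, 0.70]]
(I − A)⁻¹ = adj(I−A) / det(I−A) ≈
  [   1.4847     0.0873]
  [   0.7860     1.2227]
Δx = (I − A)⁻¹ Δd with Δd having +150 in the Steel component and 0 elsewhere.
So Δx_T = L_TS · (+150), where L_TS = adj(I−A)_TS / det(I−A) = 0.05 / 0.5725.
Δx_T = 0.05 × (+150) / 0.5725 = 7.50 / 0.5725 ≈ 13.100.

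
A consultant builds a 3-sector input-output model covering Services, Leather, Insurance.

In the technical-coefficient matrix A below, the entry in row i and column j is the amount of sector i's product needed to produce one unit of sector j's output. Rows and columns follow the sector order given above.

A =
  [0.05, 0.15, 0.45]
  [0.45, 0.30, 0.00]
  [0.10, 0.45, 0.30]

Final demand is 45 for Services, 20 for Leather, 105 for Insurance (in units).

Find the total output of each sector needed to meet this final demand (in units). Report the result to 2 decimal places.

x_1 = 207.27, x_2 = 161.82, x_3 = 283.64

I − A =
  [   0.95    -0.15    -0.45]
  [  -0.45     0.70     0.00]
  [  -0.10    -0.45     0.70]
Cofactors of I−A, C_ij = (−1)^(i+j)·(minor ij) (rows/columns in the sector order above):
  C_11 = (0.70)(0.70) − (0.00)(-0.45) = 0.4900
  C_12 = −[(-0.45)(0.70) − (0.00)(-0.10)] = 0.3150
  C_13 = (-0.45)(-0.45) − (0.70)(-0.10) = 0.2725
  C_21 = −[(-0.15)(0.70) − (-0.45)(-0.45)] = 0.3075
  C_22 = (0.95)(0.70) − (-0.45)(-0.10) = 0.6200
  C_23 = −[(0.95)(-0.45) − (-0.15)(-0.10)] = 0.4425
  C_31 = (-0.15)(0.00) − (-0.45)(0.70) = 0.3150
  C_32 = −[(0.95)(0.00) − (-0.45)(-0.45)] = 0.2025
  C_33 = (0.95)(0.70) − (-0.15)(-0.45) = 0.5975
det(I−A) = Σ_j (I−A)_1j·C_1j = (0.95)(0.4900) + (-0.15)(0.3150) + (-0.45)(0.2725) = 0.295625
adj(I−A) = Cᵀ =
  [ 0.4900   0.3075   0.3150]
  [ 0.3150   0.6200   0.2025]
  [ 0.2725   0.4425   0.5975]
(I − A)⁻¹ = adj(I−A) / det(I−A) ≈
  [   1.6575     1.0402     1.0655]
  [   1.0655     2.0973     0.6850]
  [   0.9218     1.4968     2.0211]
x = (I − A)⁻¹ d = adj(I−A)·d / det(I−A), with det(I−A) = 0.295625:
  x_1 = (0.4900·45 + 0.3075·20 + 0.3150·105) / 0.295625 = 61.275 / 0.295625 ≈ 207.27
  x_2 = (0.3150·45 + 0.6200·20 + 0.2025·105) / 0.295625 = 47.8375 / 0.295625 ≈ 161.82
  x_3 = (0.2725·45 + 0.4425·20 + 0.5975·105) / 0.295625 = 83.85 / 0.295625 ≈ 283.64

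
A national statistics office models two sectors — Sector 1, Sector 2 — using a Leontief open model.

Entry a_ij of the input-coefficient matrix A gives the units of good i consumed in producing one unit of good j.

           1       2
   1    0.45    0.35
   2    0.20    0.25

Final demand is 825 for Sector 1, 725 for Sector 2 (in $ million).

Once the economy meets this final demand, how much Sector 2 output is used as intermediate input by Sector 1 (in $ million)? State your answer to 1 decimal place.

z_21 = 509.5

I − A =
  [   0.55    -0.35]
  [  -0.20     0.75]
det(I−A) = (0.55)(0.75) − (-0.35)(-0.20) = 0.3425
adj(I−A) = [[0.75, 0.35], [0.20, 0.55]]
(I − A)⁻¹ = adj(I−A) / det(I−A) ≈
  [   2.1898     1.0219]
  [   0.5839     1.6058]
First solve x = (I − A)⁻¹ d = adj(I−A)·d / det(I−A); in particular x_1 = (0.75·825 + 0.35·725) / 0.3425 = 872.50 / 0.3425 ≈ 2547.445.
Intermediate flow from 2 to 1: z_21 = a_21 · x_1 = 0.20 × 872.50 / 0.3425 = 174.50 / 0.3425 ≈ 509.5.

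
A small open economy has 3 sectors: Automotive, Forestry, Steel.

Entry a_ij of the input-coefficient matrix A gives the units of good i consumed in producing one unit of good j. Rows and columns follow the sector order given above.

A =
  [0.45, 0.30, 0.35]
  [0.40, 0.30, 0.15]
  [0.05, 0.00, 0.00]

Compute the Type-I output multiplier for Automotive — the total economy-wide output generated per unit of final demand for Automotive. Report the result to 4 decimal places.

m_1 = 4.5609

I − A =
  [   0.55    -0.30    -0.35]
  [  -0.40     0.70    -0.15]
  [  -0.05     0.00     1.00]
Cofactors of I−A, C_ij = (−1)^(i+j)·(minor ij) (rows/columns in the sector order above):
  C_11 = (0.70)(1.00) − (-0.15)(0.00) = 0.7000
  C_12 = −[(-0.40)(1.00) − (-0.15)(-0.05)] = 0.4075
  C_13 = (-0.40)(0.00) − (0.70)(-0.05) = 0.0350
  C_21 = −[(-0.30)(1.00) − (-0.35)(0.00)] = 0.3000
  C_22 = (0.55)(1.00) − (-0.35)(-0.05) = 0.5325
  C_23 = −[(0.55)(0.00) − (-0.30)(-0.05)] = 0.0150
  C_31 = (-0.30)(-0.15) − (-0.35)(0.70) = 0.2900
  C_32 = −[(0.55)(-0.15) − (-0.35)(-0.40)] = 0.2225
  C_33 = (0.55)(0.70) − (-0.30)(-0.40) = 0.2650
det(I−A) = Σ_j (I−A)_1j·C_1j = (0.55)(0.7000) + (-0.30)(0.4075) + (-0.35)(0.0350) = 0.2505
adj(I−A) = Cᵀ =
  [ 0.7000   0.3000   0.2900]
  [ 0.4075   0.5325   0.2225]
  [ 0.0350   0.0150   0.2650]
(I − A)⁻¹ = adj(I−A) / det(I−A) ≈
  [   2.79441     1.19760     1.15768]
  [   1.62675     2.12575     0.88822]
  [   0.13972     0.05988     1.05788]
The output multiplier for sector j is the column-j sum of the Leontief inverse (I − A)⁻¹ = adj(I−A) / det(I−A).
Column 1 of adj(I−A): (0.7000, 0.4075, 0.0350); det(I−A) = 0.2505.
m_1 = (0.7000 + 0.4075 + 0.0350) / 0.2505 = 1.1425 / 0.2505 ≈ 4.5609.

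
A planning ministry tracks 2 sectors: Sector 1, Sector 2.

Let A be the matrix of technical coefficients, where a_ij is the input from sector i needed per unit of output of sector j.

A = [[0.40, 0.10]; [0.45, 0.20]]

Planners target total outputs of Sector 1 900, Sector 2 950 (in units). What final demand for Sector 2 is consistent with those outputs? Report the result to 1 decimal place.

d_2 = 355.0

I − A =
  [   0.60    -0.10]
  [  -0.45     0.80]
d = (I − A) x:
  d_1 = (+0.60)·900 + (-0.10)·950 = 445.0
  d_2 = (-0.45)·900 + (+0.80)·950 = 355.0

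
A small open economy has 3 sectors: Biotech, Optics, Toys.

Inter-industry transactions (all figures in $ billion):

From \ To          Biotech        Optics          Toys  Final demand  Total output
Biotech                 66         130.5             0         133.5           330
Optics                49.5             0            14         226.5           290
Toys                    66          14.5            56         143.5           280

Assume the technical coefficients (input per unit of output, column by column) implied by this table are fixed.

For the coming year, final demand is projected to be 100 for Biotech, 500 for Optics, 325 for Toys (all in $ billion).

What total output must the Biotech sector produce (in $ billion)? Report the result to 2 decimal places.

x_1 = 460.85

Technical coefficients a_ij = z_ij / X_j:
  a_11 = 66/330 = 0.20, a_21 = 49.5/330 = 0.15, a_31 = 66/330 = 0.20
  a_12 = 130.5/290 = 0.45, a_22 = 0/290 = 0.00, a_32 = 14.5/290 = 0.05
  a_13 = 0/280 = 0.00, a_23 = 14/280 = 0.05, a_33 = 56/280 = 0.20
I − A =
  [   0.80    -0.45     0.00]
  [  -0.15     1.00    -0.05]
  [  -0.20    -0.05     0.80]
Cofactors of I−A, C_ij = (−1)^(i+j)·(minor ij) (rows/columns in the sector order above):
  C_11 = (1.00)(0.80) − (-0.05)(-0.05) = 0.7975
  C_12 = −[(-0.15)(0.80) − (-0.05)(-0.20)] = 0.1300
  C_13 = (-0.15)(-0.05) − (1.00)(-0.20) = 0.2075
  C_21 = −[(-0.45)(0.80) − (0.00)(-0.05)] = 0.3600
  C_22 = (0.80)(0.80) − (0.00)(-0.20) = 0.6400
  C_23 = −[(0.80)(-0.05) − (-0.45)(-0.20)] = 0.1300
  C_31 = (-0.45)(-0.05) − (0.00)(1.00) = 0.0225
  C_32 = −[(0.80)(-0.05) − (0.00)(-0.15)] = 0.0400
  C_33 = (0.80)(1.00) − (-0.45)(-0.15) = 0.7325
det(I−A) = Σ_j (I−A)_1j·C_1j = (0.80)(0.7975) + (-0.45)(0.1300) + (0.00)(0.2075) = 0.5795
adj(I−A) = Cᵀ =
  [ 0.7975   0.3600   0.0225]
  [ 0.1300   0.6400   0.0400]
  [ 0.2075   0.1300   0.7325]
(I − A)⁻¹ = adj(I−A) / det(I−A) ≈
  [   1.3762     0.6212     0.0388]
  [   0.2243     1.1044     0.0690]
  [   0.3581     0.2243     1.2640]
x = (I − A)⁻¹ d = adj(I−A)·d / det(I−A), with det(I−A) = 0.5795:
  x_1 = (0.7975·100 + 0.3600·500 + 0.0225·325) / 0.5795 = 267.0625 / 0.5795 ≈ 460.85
  x_2 = (0.1300·100 + 0.6400·500 + 0.0400·325) / 0.5795 = 346.00 / 0.5795 ≈ 597.07
  x_3 = (0.2075·100 + 0.1300·500 + 0.7325·325) / 0.5795 = 323.8125 / 0.5795 ≈ 558.78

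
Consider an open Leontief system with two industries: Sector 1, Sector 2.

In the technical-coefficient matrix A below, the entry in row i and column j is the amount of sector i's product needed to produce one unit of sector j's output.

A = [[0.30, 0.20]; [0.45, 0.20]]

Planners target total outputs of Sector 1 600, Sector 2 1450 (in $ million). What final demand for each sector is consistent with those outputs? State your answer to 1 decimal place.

I − A =
  [   0.70    -0.20]
  [  -0.45     0.80]
d = (I − A) x:
  d_1 = (+0.70)·600 + (-0.20)·1450 = 130.0
  d_2 = (-0.45)·600 + (+0.80)·1450 = 890.0

d_1 = 130.0, d_2 = 890.0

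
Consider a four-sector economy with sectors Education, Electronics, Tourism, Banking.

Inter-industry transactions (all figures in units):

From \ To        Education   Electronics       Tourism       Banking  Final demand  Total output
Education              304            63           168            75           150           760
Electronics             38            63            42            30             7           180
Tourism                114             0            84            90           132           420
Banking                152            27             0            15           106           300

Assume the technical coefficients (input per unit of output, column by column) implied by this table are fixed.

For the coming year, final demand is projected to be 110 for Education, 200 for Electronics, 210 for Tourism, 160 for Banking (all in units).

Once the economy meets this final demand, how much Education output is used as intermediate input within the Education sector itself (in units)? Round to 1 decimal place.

z_11 = 474.2

Technical coefficients a_ij = z_ij / X_j:
  a_11 = 304/760 = 0.40, a_21 = 38/760 = 0.05, a_31 = 114/760 = 0.15, a_41 = 152/760 = 0.20
  a_12 = 63/180 = 0.35, a_22 = 63/180 = 0.35, a_32 = 0/180 = 0.00, a_42 = 27/180 = 0.15
  a_13 = 168/420 = 0.40, a_23 = 42/420 = 0.10, a_33 = 84/420 = 0.20, a_43 = 0/420 = 0.00
  a_14 = 75/300 = 0.25, a_24 = 30/300 = 0.10, a_34 = 90/300 = 0.30, a_44 = 15/300 = 0.05
I − A =
  [   0.60    -0.35    -0.40    -0.25]
  [  -0.05     0.65    -0.10    -0.10]
  [  -0.15     0.00     0.80    -0.30]
  [  -0.20    -0.15     0.00     0.95]
Compute the cofactors C_ij = (−1)^(i+j)·(3×3 minor ij) of I−A; the adjugate is their transpose:
adj(I−A) = Cᵀ =
  [ 0.477500   0.314000   0.278000   0.246500]
  [ 0.074250   0.335000   0.079000   0.079750]
  [ 0.131625   0.103500   0.303500   0.141375]
  [ 0.112250   0.119000   0.071000   0.253750]
det(I−A) = Σ_j (I−A)_1j·C_1j = (0.60)(0.477500) + (-0.35)(0.074250) + (-0.40)(0.131625) + (-0.25)(0.112250) = 0.1798
(I − A)⁻¹ = adj(I−A) / det(I−A) ≈
  [   2.6557     1.7464     1.5462     1.3710]
  [   0.4130     1.8632     0.4394     0.4435]
  [   0.7321     0.5756     1.6880     0.7863]
  [   0.6243     0.6618     0.3949     1.4113]
First solve x = (I − A)⁻¹ d = adj(I−A)·d / det(I−A); in particular x_1 = (0.477500·110 + 0.314000·200 + 0.278000·210 + 0.246500·160) / 0.1798 = 213.145 / 0.1798 ≈ 1185.456.
Intermediate flow from 1 to 1: z_11 = a_11 · x_1 = 0.40 × 213.145 / 0.1798 = 85.258 / 0.1798 ≈ 474.2.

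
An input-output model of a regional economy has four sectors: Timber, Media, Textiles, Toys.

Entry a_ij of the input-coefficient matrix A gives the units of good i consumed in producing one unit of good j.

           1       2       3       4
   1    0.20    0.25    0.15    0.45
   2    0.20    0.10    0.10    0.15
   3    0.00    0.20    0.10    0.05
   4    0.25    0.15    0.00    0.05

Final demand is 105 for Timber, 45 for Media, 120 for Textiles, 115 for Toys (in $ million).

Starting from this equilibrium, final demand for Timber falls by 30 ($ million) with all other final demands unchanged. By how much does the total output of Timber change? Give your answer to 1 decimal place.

I − A =
  [   0.80    -0.25    -0.15    -0.45]
  [  -0.20     0.90    -0.10    -0.15]
  [   0.00    -0.20     0.90    -0.05]
  [  -0.25    -0.15     0.00     0.95]
Compute the cofactors C_ij = (−1)^(i+j)·(3×3 minor ij) of I−A; the adjugate is their transpose:
adj(I−A) = Cᵀ =
  [ 0.729500   0.304125   0.155375   0.401750]
  [ 0.206000   0.580875   0.098875   0.194500]
  [ 0.058250   0.138625   0.494375   0.075500]
  [ 0.224500   0.171750   0.056500   0.581000]
det(I−A) = Σ_j (I−A)_1j·C_1j = (0.80)(0.729500) + (-0.25)(0.206000) + (-0.15)(0.058250) + (-0.45)(0.224500) = 0.4223375
(I − A)⁻¹ = adj(I−A) / det(I−A) ≈
  [   1.7273     0.7201     0.3679     0.9513]
  [   0.4878     1.3754     0.2341     0.4605]
  [   0.1379     0.3282     1.1706     0.1788]
  [   0.5316     0.4067     0.1338     1.3757]
Δx = (I − A)⁻¹ Δd with Δd having -30 in the Timber component and 0 elsewhere.
So Δx_1 = L_11 · (-30), where L_11 = adj(I−A)_11 / det(I−A) = 0.729500 / 0.4223375.
Δx_1 = 0.729500 × (-30) / 0.4223375 = -21.885 / 0.4223375 ≈ -51.8.

Δx_1 = -51.8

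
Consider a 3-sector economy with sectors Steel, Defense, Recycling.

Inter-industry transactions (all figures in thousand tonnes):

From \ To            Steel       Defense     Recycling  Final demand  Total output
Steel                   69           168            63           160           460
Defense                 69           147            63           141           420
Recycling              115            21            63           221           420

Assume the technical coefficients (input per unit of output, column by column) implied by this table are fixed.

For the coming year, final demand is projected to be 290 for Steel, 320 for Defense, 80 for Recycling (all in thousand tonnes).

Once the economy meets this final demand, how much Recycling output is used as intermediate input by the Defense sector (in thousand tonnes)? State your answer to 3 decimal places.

z_32 = 37.532

Technical coefficients a_ij = z_ij / X_j:
  a_11 = 69/460 = 0.15, a_21 = 69/460 = 0.15, a_31 = 115/460 = 0.25
  a_12 = 168/420 = 0.40, a_22 = 147/420 = 0.35, a_32 = 21/420 = 0.05
  a_13 = 63/420 = 0.15, a_23 = 63/420 = 0.15, a_33 = 63/420 = 0.15
I − A =
  [   0.85    -0.40    -0.15]
  [  -0.15     0.65    -0.15]
  [  -0.25    -0.05     0.85]
Cofactors of I−A, C_ij = (−1)^(i+j)·(minor ij) (rows/columns in the sector order above):
  C_11 = (0.65)(0.85) − (-0.15)(-0.05) = 0.5450
  C_12 = −[(-0.15)(0.85) − (-0.15)(-0.25)] = 0.1650
  C_13 = (-0.15)(-0.05) − (0.65)(-0.25) = 0.1700
  C_21 = −[(-0.40)(0.85) − (-0.15)(-0.05)] = 0.3475
  C_22 = (0.85)(0.85) − (-0.15)(-0.25) = 0.6850
  C_23 = −[(0.85)(-0.05) − (-0.40)(-0.25)] = 0.1425
  C_31 = (-0.40)(-0.15) − (-0.15)(0.65) = 0.1575
  C_32 = −[(0.85)(-0.15) − (-0.15)(-0.15)] = 0.1500
  C_33 = (0.85)(0.65) − (-0.40)(-0.15) = 0.4925
det(I−A) = Σ_j (I−A)_1j·C_1j = (0.85)(0.5450) + (-0.40)(0.1650) + (-0.15)(0.1700) = 0.37175
adj(I−A) = Cᵀ =
  [ 0.5450   0.3475   0.1575]
  [ 0.1650   0.6850   0.1500]
  [ 0.1700   0.1425   0.4925]
(I − A)⁻¹ = adj(I−A) / det(I−A) ≈
  [   1.4660     0.9348     0.4237]
  [   0.4438     1.8426     0.4035]
  [   0.4573     0.3833     1.3248]
First solve x = (I − A)⁻¹ d = adj(I−A)·d / det(I−A); in particular x_2 = (0.1650·290 + 0.6850·320 + 0.1500·80) / 0.37175 = 279.05 / 0.37175 ≈ 750.63887.
Intermediate flow from 3 to 2: z_32 = a_32 · x_2 = 0.05 × 279.05 / 0.37175 = 13.9525 / 0.37175 ≈ 37.532.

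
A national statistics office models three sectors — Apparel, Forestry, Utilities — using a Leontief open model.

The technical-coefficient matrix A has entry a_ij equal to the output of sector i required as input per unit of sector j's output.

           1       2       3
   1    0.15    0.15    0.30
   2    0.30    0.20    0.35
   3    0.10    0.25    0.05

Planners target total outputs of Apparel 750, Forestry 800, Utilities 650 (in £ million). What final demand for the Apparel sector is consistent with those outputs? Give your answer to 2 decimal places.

d_1 = 322.50

I − A =
  [   0.85    -0.15    -0.30]
  [  -0.30     0.80    -0.35]
  [  -0.10    -0.25     0.95]
d = (I − A) x:
  d_1 = (+0.85)·750 + (-0.15)·800 + (-0.30)·650 = 322.50
  d_2 = (-0.30)·750 + (+0.80)·800 + (-0.35)·650 = 187.50
  d_3 = (-0.10)·750 + (-0.25)·800 + (+0.95)·650 = 342.50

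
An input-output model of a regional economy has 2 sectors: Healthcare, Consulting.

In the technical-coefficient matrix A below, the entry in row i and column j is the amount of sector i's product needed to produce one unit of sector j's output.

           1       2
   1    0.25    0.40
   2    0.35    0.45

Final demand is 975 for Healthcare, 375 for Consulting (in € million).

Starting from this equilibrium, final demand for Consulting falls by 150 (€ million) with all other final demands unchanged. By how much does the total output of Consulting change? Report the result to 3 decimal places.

I − A =
  [   0.75    -0.40]
  [  -0.35     0.55]
det(I−A) = (0.75)(0.55) − (-0.40)(-0.35) = 0.2725
adj(I−A) = [[0.55, 0.40], [0.35, 0.75]]
(I − A)⁻¹ = adj(I−A) / det(I−A) ≈
  [   2.0183     1.4679]
  [   1.2844     2.7523]
Δx = (I − A)⁻¹ Δd with Δd having -150 in the Consulting component and 0 elsewhere.
So Δx_2 = L_22 · (-150), where L_22 = adj(I−A)_22 / det(I−A) = 0.75 / 0.2725.
Δx_2 = 0.75 × (-150) / 0.2725 = -112.50 / 0.2725 ≈ -412.844.

Δx_2 = -412.844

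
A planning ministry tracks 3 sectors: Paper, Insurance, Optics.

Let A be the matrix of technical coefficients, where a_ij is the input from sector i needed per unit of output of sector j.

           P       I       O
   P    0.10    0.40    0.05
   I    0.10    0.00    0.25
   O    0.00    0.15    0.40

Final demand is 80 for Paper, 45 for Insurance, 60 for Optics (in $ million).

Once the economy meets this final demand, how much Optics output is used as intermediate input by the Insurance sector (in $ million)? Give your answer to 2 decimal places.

z_OI = 13.36

I − A =
  [   0.90    -0.40    -0.05]
  [  -0.10     1.00    -0.25]
  [   0.00    -0.15     0.60]
Cofactors of I−A, C_ij = (−1)^(i+j)·(minor ij) (rows/columns in the sector order above):
  C_11 = (1.00)(0.60) − (-0.25)(-0.15) = 0.5625
  C_12 = −[(-0.10)(0.60) − (-0.25)(0.00)] = 0.0600
  C_13 = (-0.10)(-0.15) − (1.00)(0.00) = 0.0150
  C_21 = −[(-0.40)(0.60) − (-0.05)(-0.15)] = 0.2475
  C_22 = (0.90)(0.60) − (-0.05)(0.00) = 0.5400
  C_23 = −[(0.90)(-0.15) − (-0.40)(0.00)] = 0.1350
  C_31 = (-0.40)(-0.25) − (-0.05)(1.00) = 0.1500
  C_32 = −[(0.90)(-0.25) − (-0.05)(-0.10)] = 0.2300
  C_33 = (0.90)(1.00) − (-0.40)(-0.10) = 0.8600
det(I−A) = Σ_j (I−A)_1j·C_1j = (0.90)(0.5625) + (-0.40)(0.0600) + (-0.05)(0.0150) = 0.4815
adj(I−A) = Cᵀ =
  [ 0.5625   0.2475   0.1500]
  [ 0.0600   0.5400   0.2300]
  [ 0.0150   0.1350   0.8600]
(I − A)⁻¹ = adj(I−A) / det(I−A) ≈
  [   1.1682     0.5140     0.3115]
  [   0.1246     1.1215     0.4777]
  [   0.0312     0.2804     1.7861]
First solve x = (I − A)⁻¹ d = adj(I−A)·d / det(I−A); in particular x_I = (0.0600·80 + 0.5400·45 + 0.2300·60) / 0.4815 = 42.90 / 0.4815 ≈ 89.0966.
Intermediate flow from O to I: z_OI = a_OI · x_I = 0.15 × 42.90 / 0.4815 = 6.435 / 0.4815 ≈ 13.36.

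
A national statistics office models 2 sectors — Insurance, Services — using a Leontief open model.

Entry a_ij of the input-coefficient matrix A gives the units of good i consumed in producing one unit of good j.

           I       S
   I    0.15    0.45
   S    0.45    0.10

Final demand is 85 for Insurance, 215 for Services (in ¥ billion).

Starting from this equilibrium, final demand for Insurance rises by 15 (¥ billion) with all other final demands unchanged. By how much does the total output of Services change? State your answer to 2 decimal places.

Δx_S = 12.00

I − A =
  [   0.85    -0.45]
  [  -0.45     0.90]
det(I−A) = (0.85)(0.90) − (-0.45)(-0.45) = 0.5625
adj(I−A) = [[0.90, 0.45], [0.45, 0.85]]
(I − A)⁻¹ = adj(I−A) / det(I−A) ≈
  [   1.6000     0.8000]
  [   0.8000     1.5111]
Δx = (I − A)⁻¹ Δd with Δd having +15 in the Insurance component and 0 elsewhere.
So Δx_S = L_SI · (+15), where L_SI = adj(I−A)_SI / det(I−A) = 0.45 / 0.5625.
Δx_S = 0.45 × (+15) / 0.5625 = 6.75 / 0.5625 = 12.00.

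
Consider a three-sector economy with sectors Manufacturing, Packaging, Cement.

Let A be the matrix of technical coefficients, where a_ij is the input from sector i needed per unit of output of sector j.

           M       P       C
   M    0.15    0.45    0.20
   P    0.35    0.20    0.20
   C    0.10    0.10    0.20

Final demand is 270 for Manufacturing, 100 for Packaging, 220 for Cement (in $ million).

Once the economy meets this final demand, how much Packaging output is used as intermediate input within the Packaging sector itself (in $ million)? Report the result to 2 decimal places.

z_PP = 108.29

I − A =
  [   0.85    -0.45    -0.20]
  [  -0.35     0.80    -0.20]
  [  -0.10    -0.10     0.80]
Cofactors of I−A, C_ij = (−1)^(i+j)·(minor ij) (rows/columns in the sector order above):
  C_11 = (0.80)(0.80) − (-0.20)(-0.10) = 0.6200
  C_12 = −[(-0.35)(0.80) − (-0.20)(-0.10)] = 0.3000
  C_13 = (-0.35)(-0.10) − (0.80)(-0.10) = 0.1150
  C_21 = −[(-0.45)(0.80) − (-0.20)(-0.10)] = 0.3800
  C_22 = (0.85)(0.80) − (-0.20)(-0.10) = 0.6600
  C_23 = −[(0.85)(-0.10) − (-0.45)(-0.10)] = 0.1300
  C_31 = (-0.45)(-0.20) − (-0.20)(0.80) = 0.2500
  C_32 = −[(0.85)(-0.20) − (-0.20)(-0.35)] = 0.2400
  C_33 = (0.85)(0.80) − (-0.45)(-0.35) = 0.5225
det(I−A) = Σ_j (I−A)_1j·C_1j = (0.85)(0.6200) + (-0.45)(0.3000) + (-0.20)(0.1150) = 0.3690
adj(I−A) = Cᵀ =
  [ 0.6200   0.3800   0.2500]
  [ 0.3000   0.6600   0.2400]
  [ 0.1150   0.1300   0.5225]
(I − A)⁻¹ = adj(I−A) / det(I−A) ≈
  [   1.6802     1.0298     0.6775]
  [   0.8130     1.7886     0.6504]
  [   0.3117     0.3523     1.4160]
First solve x = (I − A)⁻¹ d = adj(I−A)·d / det(I−A); in particular x_P = (0.3000·270 + 0.6600·100 + 0.2400·220) / 0.3690 = 199.80 / 0.3690 ≈ 541.4634.
Intermediate flow from P to P: z_PP = a_PP · x_P = 0.20 × 199.80 / 0.3690 = 39.96 / 0.3690 ≈ 108.29.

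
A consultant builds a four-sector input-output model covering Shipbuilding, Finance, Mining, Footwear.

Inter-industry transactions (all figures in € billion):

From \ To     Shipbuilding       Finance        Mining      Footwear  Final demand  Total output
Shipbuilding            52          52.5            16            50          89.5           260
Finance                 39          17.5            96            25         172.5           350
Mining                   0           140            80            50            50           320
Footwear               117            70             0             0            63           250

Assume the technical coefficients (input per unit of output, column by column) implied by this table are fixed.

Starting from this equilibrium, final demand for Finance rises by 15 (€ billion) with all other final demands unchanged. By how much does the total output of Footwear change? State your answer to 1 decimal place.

Δx_4 = 7.5

Technical coefficients a_ij = z_ij / X_j:
  a_11 = 52/260 = 0.20, a_21 = 39/260 = 0.15, a_31 = 0/260 = 0.00, a_41 = 117/260 = 0.45
  a_12 = 52.5/350 = 0.15, a_22 = 17.5/350 = 0.05, a_32 = 140/350 = 0.40, a_42 = 70/350 = 0.20
  a_13 = 16/320 = 0.05, a_23 = 96/320 = 0.30, a_33 = 80/320 = 0.25, a_43 = 0/320 = 0.00
  a_14 = 50/250 = 0.20, a_24 = 25/250 = 0.10, a_34 = 50/250 = 0.20, a_44 = 0/250 = 0.00
I − A =
  [   0.80    -0.15    -0.05    -0.20]
  [  -0.15     0.95    -0.30    -0.10]
  [   0.00    -0.40     0.75    -0.20]
  [  -0.45    -0.20     0.00     1.00]
Compute the cofactors C_ij = (−1)^(i+j)·(3×3 minor ij) of I−A; the adjugate is their transpose:
adj(I−A) = Cᵀ =
  [ 0.565500   0.164500   0.103500   0.150250]
  [ 0.173250   0.528000   0.222750   0.132000]
  [ 0.169500   0.329500   0.623250   0.191500]
  [ 0.289125   0.179625   0.091125   0.454125]
det(I−A) = Σ_j (I−A)_1j·C_1j = (0.80)(0.565500) + (-0.15)(0.173250) + (-0.05)(0.169500) + (-0.20)(0.289125) = 0.3601125
(I − A)⁻¹ = adj(I−A) / det(I−A) ≈
  [   1.5703     0.4568     0.2874     0.4172]
  [   0.4811     1.4662     0.6186     0.3666]
  [   0.4707     0.9150     1.7307     0.5318]
  [   0.8029     0.4988     0.2530     1.2611]
Δx = (I − A)⁻¹ Δd with Δd having +15 in the Finance component and 0 elsewhere.
So Δx_4 = L_42 · (+15), where L_42 = adj(I−A)_42 / det(I−A) = 0.179625 / 0.3601125.
Δx_4 = 0.179625 × (+15) / 0.3601125 = 2.694375 / 0.3601125 ≈ 7.5.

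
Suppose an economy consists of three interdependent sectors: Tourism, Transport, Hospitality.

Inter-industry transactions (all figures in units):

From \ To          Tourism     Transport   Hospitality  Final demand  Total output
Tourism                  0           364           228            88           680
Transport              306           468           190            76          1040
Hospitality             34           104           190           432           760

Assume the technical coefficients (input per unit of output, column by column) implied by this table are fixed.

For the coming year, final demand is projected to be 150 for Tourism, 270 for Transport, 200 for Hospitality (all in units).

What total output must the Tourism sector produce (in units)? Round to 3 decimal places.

Technical coefficients a_ij = z_ij / X_j:
  a_11 = 0/680 = 0.00, a_21 = 306/680 = 0.45, a_31 = 34/680 = 0.05
  a_12 = 364/1040 = 0.35, a_22 = 468/1040 = 0.45, a_32 = 104/1040 = 0.10
  a_13 = 228/760 = 0.30, a_23 = 190/760 = 0.25, a_33 = 190/760 = 0.25
I − A =
  [   1.00    -0.35    -0.30]
  [  -0.45     0.55    -0.25]
  [  -0.05    -0.10     0.75]
Cofactors of I−A, C_ij = (−1)^(i+j)·(minor ij) (rows/columns in the sector order above):
  C_11 = (0.55)(0.75) − (-0.25)(-0.10) = 0.3875
  C_12 = −[(-0.45)(0.75) − (-0.25)(-0.05)] = 0.3500
  C_13 = (-0.45)(-0.10) − (0.55)(-0.05) = 0.0725
  C_21 = −[(-0.35)(0.75) − (-0.30)(-0.10)] = 0.2925
  C_22 = (1.00)(0.75) − (-0.30)(-0.05) = 0.7350
  C_23 = −[(1.00)(-0.10) − (-0.35)(-0.05)] = 0.1175
  C_31 = (-0.35)(-0.25) − (-0.30)(0.55) = 0.2525
  C_32 = −[(1.00)(-0.25) − (-0.30)(-0.45)] = 0.3850
  C_33 = (1.00)(0.55) − (-0.35)(-0.45) = 0.3925
det(I−A) = Σ_j (I−A)_1j·C_1j = (1.00)(0.3875) + (-0.35)(0.3500) + (-0.30)(0.0725) = 0.24325
adj(I−A) = Cᵀ =
  [ 0.3875   0.2925   0.2525]
  [ 0.3500   0.7350   0.3850]
  [ 0.0725   0.1175   0.3925]
(I − A)⁻¹ = adj(I−A) / det(I−A) ≈
  [   1.5930     1.2025     1.0380]
  [   1.4388     3.0216     1.5827]
  [   0.2980     0.4830     1.6136]
x = (I − A)⁻¹ d = adj(I−A)·d / det(I−A), with det(I−A) = 0.24325:
  x_1 = (0.3875·150 + 0.2925·270 + 0.2525·200) / 0.24325 = 187.60 / 0.24325 ≈ 771.223
  x_2 = (0.3500·150 + 0.7350·270 + 0.3850·200) / 0.24325 = 327.95 / 0.24325 ≈ 1348.201
  x_3 = (0.0725·150 + 0.1175·270 + 0.3925·200) / 0.24325 = 121.10 / 0.24325 ≈ 497.842

x_1 = 771.223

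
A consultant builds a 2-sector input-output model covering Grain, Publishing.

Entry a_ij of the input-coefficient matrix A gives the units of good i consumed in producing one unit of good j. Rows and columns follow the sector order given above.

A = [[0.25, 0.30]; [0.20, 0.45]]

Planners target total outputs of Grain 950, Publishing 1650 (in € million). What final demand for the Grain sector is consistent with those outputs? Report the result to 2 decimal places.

d_G = 217.50

I − A =
  [   0.75    -0.30]
  [  -0.20     0.55]
d = (I − A) x:
  d_G = (+0.75)·950 + (-0.30)·1650 = 217.50
  d_P = (-0.20)·950 + (+0.55)·1650 = 717.50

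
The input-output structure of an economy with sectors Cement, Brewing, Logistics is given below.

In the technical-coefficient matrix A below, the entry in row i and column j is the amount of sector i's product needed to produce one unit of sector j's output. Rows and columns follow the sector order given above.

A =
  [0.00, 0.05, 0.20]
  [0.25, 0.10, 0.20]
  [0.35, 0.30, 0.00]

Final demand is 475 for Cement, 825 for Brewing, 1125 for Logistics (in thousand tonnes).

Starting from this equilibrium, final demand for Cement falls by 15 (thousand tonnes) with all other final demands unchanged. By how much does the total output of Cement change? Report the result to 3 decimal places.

Δx_C = -16.890

I − A =
  [   1.00    -0.05    -0.20]
  [  -0.25     0.90    -0.20]
  [  -0.35    -0.30     1.00]
Cofactors of I−A, C_ij = (−1)^(i+j)·(minor ij) (rows/columns in the sector order above):
  C_11 = (0.90)(1.00) − (-0.20)(-0.30) = 0.8400
  C_12 = −[(-0.25)(1.00) − (-0.20)(-0.35)] = 0.3200
  C_13 = (-0.25)(-0.30) − (0.90)(-0.35) = 0.3900
  C_21 = −[(-0.05)(1.00) − (-0.20)(-0.30)] = 0.1100
  C_22 = (1.00)(1.00) − (-0.20)(-0.35) = 0.9300
  C_23 = −[(1.00)(-0.30) − (-0.05)(-0.35)] = 0.3175
  C_31 = (-0.05)(-0.20) − (-0.20)(0.90) = 0.1900
  C_32 = −[(1.00)(-0.20) − (-0.20)(-0.25)] = 0.2500
  C_33 = (1.00)(0.90) − (-0.05)(-0.25) = 0.8875
det(I−A) = Σ_j (I−A)_1j·C_1j = (1.00)(0.8400) + (-0.05)(0.3200) + (-0.20)(0.3900) = 0.7460
adj(I−A) = Cᵀ =
  [ 0.8400   0.1100   0.1900]
  [ 0.3200   0.9300   0.2500]
  [ 0.3900   0.3175   0.8875]
(I − A)⁻¹ = adj(I−A) / det(I−A) ≈
  [   1.1260     0.1475     0.2547]
  [   0.4290     1.2466     0.3351]
  [   0.5228     0.4256     1.1897]
Δx = (I − A)⁻¹ Δd with Δd having -15 in the Cement component and 0 elsewhere.
So Δx_C = L_CC · (-15), where L_CC = adj(I−A)_CC / det(I−A) = 0.8400 / 0.7460.
Δx_C = 0.8400 × (-15) / 0.7460 = -12.60 / 0.7460 ≈ -16.890.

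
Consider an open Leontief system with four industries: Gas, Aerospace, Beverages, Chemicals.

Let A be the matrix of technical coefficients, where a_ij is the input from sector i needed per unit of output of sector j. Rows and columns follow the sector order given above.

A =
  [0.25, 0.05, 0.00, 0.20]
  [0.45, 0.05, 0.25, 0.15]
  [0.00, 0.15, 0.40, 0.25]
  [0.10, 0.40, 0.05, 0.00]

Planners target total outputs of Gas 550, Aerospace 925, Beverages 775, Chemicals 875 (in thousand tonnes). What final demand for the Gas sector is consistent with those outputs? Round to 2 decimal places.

I − A =
  [   0.75    -0.05     0.00    -0.20]
  [  -0.45     0.95    -0.25    -0.15]
  [   0.00    -0.15     0.60    -0.25]
  [  -0.10    -0.40    -0.05     1.00]
d = (I − A) x:
  d_1 = (+0.75)·550 + (-0.05)·925 + (+0.00)·775 + (-0.20)·875 = 191.25
  d_2 = (-0.45)·550 + (+0.95)·925 + (-0.25)·775 + (-0.15)·875 = 306.25
  d_3 = (+0.00)·550 + (-0.15)·925 + (+0.60)·775 + (-0.25)·875 = 107.50
  d_4 = (-0.10)·550 + (-0.40)·925 + (-0.05)·775 + (+1.00)·875 = 411.25

d_1 = 191.25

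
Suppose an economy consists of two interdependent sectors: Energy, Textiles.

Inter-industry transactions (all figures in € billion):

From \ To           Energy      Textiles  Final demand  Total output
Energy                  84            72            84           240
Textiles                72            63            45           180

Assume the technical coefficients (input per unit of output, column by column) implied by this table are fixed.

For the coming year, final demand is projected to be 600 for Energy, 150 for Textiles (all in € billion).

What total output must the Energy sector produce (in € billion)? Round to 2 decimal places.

Technical coefficients a_ij = z_ij / X_j:
  a_11 = 84/240 = 0.35, a_21 = 72/240 = 0.30
  a_12 = 72/180 = 0.40, a_22 = 63/180 = 0.35
I − A =
  [   0.65    -0.40]
  [  -0.30     0.65]
det(I−A) = (0.65)(0.65) − (-0.40)(-0.30) = 0.3025
adj(I−A) = [[0.65, 0.40], [0.30, 0.65]]
(I − A)⁻¹ = adj(I−A) / det(I−A) ≈
  [   2.1488     1.3223]
  [   0.9917     2.1488]
x = (I − A)⁻¹ d = adj(I−A)·d / det(I−A), with det(I−A) = 0.3025:
  x_1 = (0.65·600 + 0.40·150) / 0.3025 = 450.00 / 0.3025 ≈ 1487.60
  x_2 = (0.30·600 + 0.65·150) / 0.3025 = 277.50 / 0.3025 ≈ 917.36

x_1 = 1487.60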